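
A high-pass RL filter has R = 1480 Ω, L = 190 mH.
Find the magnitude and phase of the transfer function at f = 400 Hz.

Step 1 — Angular frequency: ω = 2π·400 = 2513 rad/s.
Step 2 — Transfer function: H(jω) = jωL/(R + jωL).
Step 3 — Numerator jωL = j·477.5; denominator R + jωL = 1480 + j477.5.
Step 4 — H = 0.09429 + j0.2922.
Step 5 — Magnitude: |H| = 0.3071 (-10.3 dB); phase: φ = 72.1°.

|H| = 0.3071 (-10.3 dB), φ = 72.1°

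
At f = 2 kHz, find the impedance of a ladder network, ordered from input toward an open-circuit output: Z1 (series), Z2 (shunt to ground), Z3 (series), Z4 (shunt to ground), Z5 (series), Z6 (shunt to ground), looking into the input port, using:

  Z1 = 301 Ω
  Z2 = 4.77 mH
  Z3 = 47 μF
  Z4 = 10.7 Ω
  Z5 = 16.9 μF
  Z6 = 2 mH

Step 1 — Angular frequency: ω = 2π·f = 2π·2000 = 1.257e+04 rad/s.
Step 2 — Component impedances:
  Z1: Z = R = 301 Ω
  Z2: Z = jωL = j·1.257e+04·0.00477 = 0 + j59.94 Ω
  Z3: Z = 1/(jωC) = -j/(ω·C) = 0 - j1.693 Ω
  Z4: Z = R = 10.7 Ω
  Z5: Z = 1/(jωC) = -j/(ω·C) = 0 - j4.709 Ω
  Z6: Z = jωL = j·1.257e+04·0.002 = 0 + j25.13 Ω
Step 3 — Ladder network (open output): work backward from the far end, alternating series and parallel combinations. Z_in = 308.6 + j3.6 Ω = 308.6∠0.7° Ω.

Z = 308.6 + j3.6 Ω = 308.6∠0.7° Ω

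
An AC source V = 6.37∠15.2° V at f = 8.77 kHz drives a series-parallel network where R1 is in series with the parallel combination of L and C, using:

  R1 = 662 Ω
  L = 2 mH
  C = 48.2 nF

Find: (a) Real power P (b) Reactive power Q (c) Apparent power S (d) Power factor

Step 1 — Angular frequency: ω = 2π·f = 2π·8770 = 5.51e+04 rad/s.
Step 2 — Component impedances:
  R1: Z = R = 662 Ω
  L: Z = jωL = j·5.51e+04·0.002 = 0 + j110.2 Ω
  C: Z = 1/(jωC) = -j/(ω·C) = 0 - j376.5 Ω
Step 3 — Parallel branch: L || C = 1/(1/L + 1/C) = 0 + j155.8 Ω.
Step 4 — Series with R1: Z_total = R1 + (L || C) = 662 + j155.8 Ω = 680.1∠13.2° Ω.
Step 5 — Source phasor: V = 6.37∠15.2° V = 6.147 + j1.67 V.
Step 6 — Current: I = V / Z = 0.009361 + j0.0003196 A = 0.009366∠2.0° A.
Step 7 — Complex power: S = V·I* = 0.05808 + j0.01367 VA.
Step 8 — Real power: P = Re(S) = 0.05808 W.
Step 9 — Reactive power: Q = Im(S) = 0.01367 VAR.
Step 10 — Apparent power: |S| = 0.05966 VA.
Step 11 — Power factor: PF = P/|S| = 0.9734 (lagging).

(a) P = 0.05808 W  (b) Q = 0.01367 VAR  (c) S = 0.05966 VA  (d) PF = 0.9734 (lagging)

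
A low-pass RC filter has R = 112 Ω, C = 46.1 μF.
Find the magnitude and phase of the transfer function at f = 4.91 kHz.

Step 1 — Angular frequency: ω = 2π·4910 = 3.085e+04 rad/s.
Step 2 — Transfer function: H(jω) = 1/(1 + jωRC).
Step 3 — Denominator: 1 + jωRC = 1 + j·3.085e+04·112·4.61e-05 = 1 + j159.3.
Step 4 — H = 3.941e-05 - j0.006278.
Step 5 — Magnitude: |H| = 0.006278 (-44.0 dB); phase: φ = -89.6°.

|H| = 0.006278 (-44.0 dB), φ = -89.6°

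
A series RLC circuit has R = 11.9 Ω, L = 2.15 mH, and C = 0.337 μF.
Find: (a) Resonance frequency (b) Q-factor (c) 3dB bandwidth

Step 1 — Resonance: ω₀ = 1/√(LC) = 1/√(0.00215·3.37e-07) = 3.715e+04 rad/s.
Step 2 — f₀ = ω₀/(2π) = 5913 Hz.
Step 3 — Series Q: Q = ω₀L/R = 3.715e+04·0.00215/11.9 = 6.712.
Step 4 — Bandwidth: Δω = ω₀/Q = 5535 rad/s; BW = Δω/(2π) = 880.9 Hz.

(a) f₀ = 5913 Hz  (b) Q = 6.712  (c) BW = 880.9 Hz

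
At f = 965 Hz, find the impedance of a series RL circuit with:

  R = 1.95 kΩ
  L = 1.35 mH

Step 1 — Angular frequency: ω = 2π·f = 2π·965 = 6063 rad/s.
Step 2 — Component impedances:
  R: Z = R = 1950 Ω
  L: Z = jωL = j·6063·0.00135 = 0 + j8.185 Ω
Step 3 — Series combination: Z_total = R + L = 1950 + j8.185 Ω = 1950∠0.2° Ω.

Z = 1950 + j8.185 Ω = 1950∠0.2° Ω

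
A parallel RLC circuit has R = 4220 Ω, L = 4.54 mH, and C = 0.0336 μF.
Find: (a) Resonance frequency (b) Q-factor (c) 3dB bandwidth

Step 1 — Resonance: ω₀ = 1/√(LC) = 1/√(0.00454·3.36e-08) = 8.097e+04 rad/s.
Step 2 — f₀ = ω₀/(2π) = 1.289e+04 Hz.
Step 3 — Parallel Q: Q = R/(ω₀L) = 4220/(8.097e+04·0.00454) = 11.48.
Step 4 — Bandwidth: Δω = ω₀/Q = 7053 rad/s; BW = Δω/(2π) = 1122 Hz.

(a) f₀ = 1.289e+04 Hz  (b) Q = 11.48  (c) BW = 1122 Hz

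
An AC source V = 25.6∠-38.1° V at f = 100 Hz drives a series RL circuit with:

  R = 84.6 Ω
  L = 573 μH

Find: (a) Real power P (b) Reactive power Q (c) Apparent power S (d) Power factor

Step 1 — Angular frequency: ω = 2π·f = 2π·100 = 628.3 rad/s.
Step 2 — Component impedances:
  R: Z = R = 84.6 Ω
  L: Z = jωL = j·628.3·0.000573 = 0 + j0.36 Ω
Step 3 — Series combination: Z_total = R + L = 84.6 + j0.36 Ω = 84.6∠0.2° Ω.
Step 4 — Source phasor: V = 25.6∠-38.1° V = 20.15 - j15.8 V.
Step 5 — Current: I = V / Z = 0.2373 - j0.1877 A = 0.3026∠-38.3° A.
Step 6 — Complex power: S = V·I* = 7.746 + j0.03297 VA.
Step 7 — Real power: P = Re(S) = 7.746 W.
Step 8 — Reactive power: Q = Im(S) = 0.03297 VAR.
Step 9 — Apparent power: |S| = 7.747 VA.
Step 10 — Power factor: PF = P/|S| = 1 (lagging).

(a) P = 7.746 W  (b) Q = 0.03297 VAR  (c) S = 7.747 VA  (d) PF = 1 (lagging)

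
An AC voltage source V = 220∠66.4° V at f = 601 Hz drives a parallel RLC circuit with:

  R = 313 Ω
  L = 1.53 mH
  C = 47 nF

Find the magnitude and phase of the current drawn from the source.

Step 1 — Angular frequency: ω = 2π·f = 2π·601 = 3776 rad/s.
Step 2 — Component impedances:
  R: Z = R = 313 Ω
  L: Z = jωL = j·3776·0.00153 = 0 + j5.778 Ω
  C: Z = 1/(jωC) = -j/(ω·C) = 0 - j5634 Ω
Step 3 — Parallel combination: 1/Z_total = 1/R + 1/L + 1/C; Z_total = 0.1068 + j5.782 Ω = 5.783∠88.9° Ω.
Step 4 — Source phasor: V = 220∠66.4° V = 88.08 + j201.6 V.
Step 5 — Ohm's law: I = V / Z_total = (88.08 + j201.6) / (0.1068 + j5.782) = 35.14 - j14.58 A.
Step 6 — Convert to polar: |I| = 38.05 A, ∠I = -22.5°.

I = 38.05∠-22.5° A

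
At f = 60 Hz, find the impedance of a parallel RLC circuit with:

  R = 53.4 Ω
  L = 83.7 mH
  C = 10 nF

Step 1 — Angular frequency: ω = 2π·f = 2π·60 = 377 rad/s.
Step 2 — Component impedances:
  R: Z = R = 53.4 Ω
  L: Z = jωL = j·377·0.0837 = 0 + j31.55 Ω
  C: Z = 1/(jωC) = -j/(ω·C) = 0 - j2.653e+05 Ω
Step 3 — Parallel combination: 1/Z_total = 1/R + 1/L + 1/C; Z_total = 13.82 + j23.39 Ω = 27.17∠59.4° Ω.

Z = 13.82 + j23.39 Ω = 27.17∠59.4° Ω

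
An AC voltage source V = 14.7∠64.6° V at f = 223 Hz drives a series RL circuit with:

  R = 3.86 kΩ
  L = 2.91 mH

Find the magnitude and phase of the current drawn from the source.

Step 1 — Angular frequency: ω = 2π·f = 2π·223 = 1401 rad/s.
Step 2 — Component impedances:
  R: Z = R = 3860 Ω
  L: Z = jωL = j·1401·0.00291 = 0 + j4.077 Ω
Step 3 — Series combination: Z_total = R + L = 3860 + j4.077 Ω = 3860∠0.1° Ω.
Step 4 — Source phasor: V = 14.7∠64.6° V = 6.305 + j13.28 V.
Step 5 — Ohm's law: I = V / Z_total = (6.305 + j13.28) / (3860 + j4.077) = 0.001637 + j0.003438 A.
Step 6 — Convert to polar: |I| = 0.003808 A, ∠I = 64.5°.

I = 0.003808∠64.5° A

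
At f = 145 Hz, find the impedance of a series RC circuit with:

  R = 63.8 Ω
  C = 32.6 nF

Step 1 — Angular frequency: ω = 2π·f = 2π·145 = 911.1 rad/s.
Step 2 — Component impedances:
  R: Z = R = 63.8 Ω
  C: Z = 1/(jωC) = -j/(ω·C) = 0 - j3.367e+04 Ω
Step 3 — Series combination: Z_total = R + C = 63.8 - j3.367e+04 Ω = 3.367e+04∠-89.9° Ω.

Z = 63.8 - j3.367e+04 Ω = 3.367e+04∠-89.9° Ω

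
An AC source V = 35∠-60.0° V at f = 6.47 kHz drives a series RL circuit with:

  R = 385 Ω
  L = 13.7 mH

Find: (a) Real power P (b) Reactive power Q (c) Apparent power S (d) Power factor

Step 1 — Angular frequency: ω = 2π·f = 2π·6470 = 4.065e+04 rad/s.
Step 2 — Component impedances:
  R: Z = R = 385 Ω
  L: Z = jωL = j·4.065e+04·0.0137 = 0 + j556.9 Ω
Step 3 — Series combination: Z_total = R + L = 385 + j556.9 Ω = 677.1∠55.3° Ω.
Step 4 — Source phasor: V = 35∠-60.0° V = 17.5 - j30.31 V.
Step 5 — Current: I = V / Z = -0.02213 - j0.04672 A = 0.05169∠-115.3° A.
Step 6 — Complex power: S = V·I* = 1.029 + j1.488 VA.
Step 7 — Real power: P = Re(S) = 1.029 W.
Step 8 — Reactive power: Q = Im(S) = 1.488 VAR.
Step 9 — Apparent power: |S| = 1.809 VA.
Step 10 — Power factor: PF = P/|S| = 0.5686 (lagging).

(a) P = 1.029 W  (b) Q = 1.488 VAR  (c) S = 1.809 VA  (d) PF = 0.5686 (lagging)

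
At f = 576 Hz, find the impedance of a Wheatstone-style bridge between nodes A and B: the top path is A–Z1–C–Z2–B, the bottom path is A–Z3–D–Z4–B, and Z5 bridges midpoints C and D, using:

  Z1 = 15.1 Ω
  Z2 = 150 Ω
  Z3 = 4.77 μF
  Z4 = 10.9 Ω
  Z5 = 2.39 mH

Step 1 — Angular frequency: ω = 2π·f = 2π·576 = 3619 rad/s.
Step 2 — Component impedances:
  Z1: Z = R = 15.1 Ω
  Z2: Z = R = 150 Ω
  Z3: Z = 1/(jωC) = -j/(ω·C) = 0 - j57.93 Ω
  Z4: Z = R = 10.9 Ω
  Z5: Z = jωL = j·3619·0.00239 = 0 + j8.65 Ω
Step 3 — Bridge requires nodal analysis (the Z5 bridge couples midpoints C and D, so the two paths cannot be reduced to a simple series/parallel combination). Setting node B to ground and injecting 1 A at node A, the 3-node admittance system at A, C, D solves to V_A = Z_AB = 29.24 + j2.784 Ω = 29.38∠5.4° Ω.

Z = 29.24 + j2.784 Ω = 29.38∠5.4° Ω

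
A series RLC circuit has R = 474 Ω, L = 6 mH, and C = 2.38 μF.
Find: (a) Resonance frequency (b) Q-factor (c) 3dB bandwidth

Step 1 — Resonance: ω₀ = 1/√(LC) = 1/√(0.006·2.38e-06) = 8368 rad/s.
Step 2 — f₀ = ω₀/(2π) = 1332 Hz.
Step 3 — Series Q: Q = ω₀L/R = 8368·0.006/474 = 0.1059.
Step 4 — Bandwidth: Δω = ω₀/Q = 7.9e+04 rad/s; BW = Δω/(2π) = 1.257e+04 Hz.

(a) f₀ = 1332 Hz  (b) Q = 0.1059  (c) BW = 1.257e+04 Hz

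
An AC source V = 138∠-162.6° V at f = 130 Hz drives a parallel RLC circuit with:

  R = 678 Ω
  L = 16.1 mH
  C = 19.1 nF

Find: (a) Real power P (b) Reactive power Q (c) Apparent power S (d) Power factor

Step 1 — Angular frequency: ω = 2π·f = 2π·130 = 816.8 rad/s.
Step 2 — Component impedances:
  R: Z = R = 678 Ω
  L: Z = jωL = j·816.8·0.0161 = 0 + j13.15 Ω
  C: Z = 1/(jωC) = -j/(ω·C) = 0 - j6.41e+04 Ω
Step 3 — Parallel combination: 1/Z_total = 1/R + 1/L + 1/C; Z_total = 0.2551 + j13.15 Ω = 13.15∠88.9° Ω.
Step 4 — Source phasor: V = 138∠-162.6° V = -131.7 - j41.27 V.
Step 5 — Current: I = V / Z = -3.332 + j9.951 A = 10.49∠108.5° A.
Step 6 — Complex power: S = V·I* = 28.09 + j1448 VA.
Step 7 — Real power: P = Re(S) = 28.09 W.
Step 8 — Reactive power: Q = Im(S) = 1448 VAR.
Step 9 — Apparent power: |S| = 1448 VA.
Step 10 — Power factor: PF = P/|S| = 0.0194 (lagging).

(a) P = 28.09 W  (b) Q = 1448 VAR  (c) S = 1448 VA  (d) PF = 0.0194 (lagging)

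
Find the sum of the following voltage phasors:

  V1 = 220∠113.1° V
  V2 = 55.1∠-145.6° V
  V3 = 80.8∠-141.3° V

Step 1 — Convert each phasor to rectangular form:
  V1 = 220·(cos(113.1°) + j·sin(113.1°)) = -86.31 + j202.4 V
  V2 = 55.1·(cos(-145.6°) + j·sin(-145.6°)) = -45.46 - j31.13 V
  V3 = 80.8·(cos(-141.3°) + j·sin(-141.3°)) = -63.06 - j50.52 V
Step 2 — Sum components: V_total = -194.8 + j120.7 V.
Step 3 — Convert to polar: |V_total| = 229.2 V, ∠V_total = 148.2°.

V_total = 229.2∠148.2° V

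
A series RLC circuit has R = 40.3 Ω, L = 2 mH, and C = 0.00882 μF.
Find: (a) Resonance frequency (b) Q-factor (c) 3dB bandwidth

Step 1 — Resonance condition Im(Z)=0 gives ω₀ = 1/√(LC).
Step 2 — ω₀ = 1/√(0.002·8.82e-09) = 2.381e+05 rad/s.
Step 3 — f₀ = ω₀/(2π) = 3.789e+04 Hz.
Step 4 — Series Q: Q = ω₀L/R = 2.381e+05·0.002/40.3 = 11.82.
Step 5 — 3dB bandwidth: Δω = ω₀/Q = 2.015e+04 rad/s; BW = Δω/(2π) = 3207 Hz.

(a) f₀ = 3.789e+04 Hz  (b) Q = 11.82  (c) BW = 3207 Hz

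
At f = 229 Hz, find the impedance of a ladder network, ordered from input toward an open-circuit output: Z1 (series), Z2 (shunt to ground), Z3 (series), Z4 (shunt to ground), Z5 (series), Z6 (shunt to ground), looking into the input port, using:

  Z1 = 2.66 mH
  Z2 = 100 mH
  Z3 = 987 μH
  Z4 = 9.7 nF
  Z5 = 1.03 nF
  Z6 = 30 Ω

Step 1 — Angular frequency: ω = 2π·f = 2π·229 = 1439 rad/s.
Step 2 — Component impedances:
  Z1: Z = jωL = j·1439·0.00266 = 0 + j3.827 Ω
  Z2: Z = jωL = j·1439·0.1 = 0 + j143.9 Ω
  Z3: Z = jωL = j·1439·0.000987 = 0 + j1.42 Ω
  Z4: Z = 1/(jωC) = -j/(ω·C) = 0 - j7.165e+04 Ω
  Z5: Z = 1/(jωC) = -j/(ω·C) = 0 - j6.748e+05 Ω
  Z6: Z = R = 30 Ω
Step 3 — Ladder network (open output): work backward from the far end, alternating series and parallel combinations. Z_in = 1.37e-06 + j148 Ω = 148∠90.0° Ω.

Z = 1.37e-06 + j148 Ω = 148∠90.0° Ω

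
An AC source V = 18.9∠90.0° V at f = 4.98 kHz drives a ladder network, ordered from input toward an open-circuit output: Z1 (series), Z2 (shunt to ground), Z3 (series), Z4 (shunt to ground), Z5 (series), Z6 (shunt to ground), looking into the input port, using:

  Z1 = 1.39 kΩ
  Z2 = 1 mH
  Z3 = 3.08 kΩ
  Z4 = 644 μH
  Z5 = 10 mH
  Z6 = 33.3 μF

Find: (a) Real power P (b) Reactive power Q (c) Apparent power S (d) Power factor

Step 1 — Angular frequency: ω = 2π·f = 2π·4980 = 3.129e+04 rad/s.
Step 2 — Component impedances:
  Z1: Z = R = 1390 Ω
  Z2: Z = jωL = j·3.129e+04·0.001 = 0 + j31.29 Ω
  Z3: Z = R = 3080 Ω
  Z4: Z = jωL = j·3.129e+04·0.000644 = 0 + j20.15 Ω
  Z5: Z = jωL = j·3.129e+04·0.01 = 0 + j312.9 Ω
  Z6: Z = 1/(jωC) = -j/(ω·C) = 0 - j0.9597 Ω
Step 3 — Ladder network (open output): work backward from the far end, alternating series and parallel combinations. Z_in = 1390 + j31.29 Ω = 1391∠1.3° Ω.
Step 4 — Source phasor: V = 18.9∠90.0° V = 0 + j18.9 V.
Step 5 — Current: I = V / Z = 0.0003057 + j0.01359 A = 0.01359∠88.7° A.
Step 6 — Complex power: S = V·I* = 0.2568 + j0.005778 VA.
Step 7 — Real power: P = Re(S) = 0.2568 W.
Step 8 — Reactive power: Q = Im(S) = 0.005778 VAR.
Step 9 — Apparent power: |S| = 0.2569 VA.
Step 10 — Power factor: PF = P/|S| = 0.9997 (lagging).

(a) P = 0.2568 W  (b) Q = 0.005778 VAR  (c) S = 0.2569 VA  (d) PF = 0.9997 (lagging)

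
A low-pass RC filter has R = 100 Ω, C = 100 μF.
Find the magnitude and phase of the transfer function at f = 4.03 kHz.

Step 1 — Angular frequency: ω = 2π·4030 = 2.532e+04 rad/s.
Step 2 — Transfer function: H(jω) = 1/(1 + jωRC).
Step 3 — Denominator: 1 + jωRC = 1 + j·2.532e+04·100·0.0001 = 1 + j253.2.
Step 4 — H = 1.56e-05 - j0.003949.
Step 5 — Magnitude: |H| = 0.003949 (-48.1 dB); phase: φ = -89.8°.

|H| = 0.003949 (-48.1 dB), φ = -89.8°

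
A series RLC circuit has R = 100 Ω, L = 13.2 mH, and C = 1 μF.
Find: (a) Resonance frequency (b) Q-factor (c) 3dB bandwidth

Step 1 — Resonance: ω₀ = 1/√(LC) = 1/√(0.0132·1e-06) = 8704 rad/s.
Step 2 — f₀ = ω₀/(2π) = 1385 Hz.
Step 3 — Series Q: Q = ω₀L/R = 8704·0.0132/100 = 1.149.
Step 4 — Bandwidth: Δω = ω₀/Q = 7576 rad/s; BW = Δω/(2π) = 1206 Hz.

(a) f₀ = 1385 Hz  (b) Q = 1.149  (c) BW = 1206 Hz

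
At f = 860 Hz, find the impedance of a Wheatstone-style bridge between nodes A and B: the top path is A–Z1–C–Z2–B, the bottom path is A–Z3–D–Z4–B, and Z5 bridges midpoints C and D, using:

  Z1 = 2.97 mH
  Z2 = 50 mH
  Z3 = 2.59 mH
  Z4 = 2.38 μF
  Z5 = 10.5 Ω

Step 1 — Angular frequency: ω = 2π·f = 2π·860 = 5404 rad/s.
Step 2 — Component impedances:
  Z1: Z = jωL = j·5404·0.00297 = 0 + j16.05 Ω
  Z2: Z = jωL = j·5404·0.05 = 0 + j270.2 Ω
  Z3: Z = jωL = j·5404·0.00259 = 0 + j14 Ω
  Z4: Z = 1/(jωC) = -j/(ω·C) = 0 - j77.76 Ω
  Z5: Z = R = 10.5 Ω
Step 3 — Bridge requires nodal analysis (the Z5 bridge couples midpoints C and D, so the two paths cannot be reduced to a simple series/parallel combination). Setting node B to ground and injecting 1 A at node A, the 3-node admittance system at A, C, D solves to V_A = Z_AB = 6.831 - j98.94 Ω = 99.18∠-86.1° Ω.

Z = 6.831 - j98.94 Ω = 99.18∠-86.1° Ω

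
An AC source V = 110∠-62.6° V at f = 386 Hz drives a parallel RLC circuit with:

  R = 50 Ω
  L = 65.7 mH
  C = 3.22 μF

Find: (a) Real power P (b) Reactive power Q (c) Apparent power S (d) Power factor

Step 1 — Angular frequency: ω = 2π·f = 2π·386 = 2425 rad/s.
Step 2 — Component impedances:
  R: Z = R = 50 Ω
  L: Z = jωL = j·2425·0.0657 = 0 + j159.3 Ω
  C: Z = 1/(jωC) = -j/(ω·C) = 0 - j128 Ω
Step 3 — Parallel combination: 1/Z_total = 1/R + 1/L + 1/C; Z_total = 49.71 - j3.812 Ω = 49.85∠-4.4° Ω.
Step 4 — Source phasor: V = 110∠-62.6° V = 50.62 - j97.66 V.
Step 5 — Current: I = V / Z = 1.162 - j1.876 A = 2.206∠-58.2° A.
Step 6 — Complex power: S = V·I* = 242 - j18.56 VA.
Step 7 — Real power: P = Re(S) = 242 W.
Step 8 — Reactive power: Q = Im(S) = -18.56 VAR.
Step 9 — Apparent power: |S| = 242.7 VA.
Step 10 — Power factor: PF = P/|S| = 0.9971 (leading).

(a) P = 242 W  (b) Q = -18.56 VAR  (c) S = 242.7 VA  (d) PF = 0.9971 (leading)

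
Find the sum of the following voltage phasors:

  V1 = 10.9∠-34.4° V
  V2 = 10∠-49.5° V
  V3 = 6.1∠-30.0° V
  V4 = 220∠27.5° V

Step 1 — Convert each phasor to rectangular form:
  V1 = 10.9·(cos(-34.4°) + j·sin(-34.4°)) = 8.994 - j6.158 V
  V2 = 10·(cos(-49.5°) + j·sin(-49.5°)) = 6.494 - j7.604 V
  V3 = 6.1·(cos(-30.0°) + j·sin(-30.0°)) = 5.283 - j3.05 V
  V4 = 220·(cos(27.5°) + j·sin(27.5°)) = 195.1 + j101.6 V
Step 2 — Sum components: V_total = 215.9 + j84.77 V.
Step 3 — Convert to polar: |V_total| = 232 V, ∠V_total = 21.4°.

V_total = 232∠21.4° V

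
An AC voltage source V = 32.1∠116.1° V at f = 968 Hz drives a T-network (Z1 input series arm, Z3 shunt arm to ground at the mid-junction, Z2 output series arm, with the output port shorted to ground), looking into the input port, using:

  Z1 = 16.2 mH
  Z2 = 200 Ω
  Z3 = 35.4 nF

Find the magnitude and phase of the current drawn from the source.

Step 1 — Angular frequency: ω = 2π·f = 2π·968 = 6082 rad/s.
Step 2 — Component impedances:
  Z1: Z = jωL = j·6082·0.0162 = 0 + j98.53 Ω
  Z2: Z = R = 200 Ω
  Z3: Z = 1/(jωC) = -j/(ω·C) = 0 - j4645 Ω
Step 3 — With the output port shorted to ground, the output series arm Z2 runs from the junction to ground; the shunt arm Z3 also runs from the junction to ground. They appear in parallel: Z3 || Z2 = 199.6 - j8.596 Ω.
Step 4 — Series with input arm Z1: Z_in = Z1 + (Z3 || Z2) = 199.6 + j89.93 Ω = 219∠24.3° Ω.
Step 5 — Source phasor: V = 32.1∠116.1° V = -14.12 + j28.83 V.
Step 6 — Ohm's law: I = V / Z_total = (-14.12 + j28.83) / (199.6 + j89.93) = -0.004728 + j0.1465 A.
Step 7 — Convert to polar: |I| = 0.1466 A, ∠I = 91.8°.

I = 0.1466∠91.8° A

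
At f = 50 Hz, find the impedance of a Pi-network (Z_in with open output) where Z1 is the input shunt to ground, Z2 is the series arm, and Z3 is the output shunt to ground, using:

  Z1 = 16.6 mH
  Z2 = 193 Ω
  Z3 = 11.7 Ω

Step 1 — Angular frequency: ω = 2π·f = 2π·50 = 314.2 rad/s.
Step 2 — Component impedances:
  Z1: Z = jωL = j·314.2·0.0166 = 0 + j5.215 Ω
  Z2: Z = R = 193 Ω
  Z3: Z = R = 11.7 Ω
Step 3 — With open output, the series arm Z2 and the output shunt Z3 appear in series to ground: Z2 + Z3 = 204.7 Ω.
Step 4 — Parallel with input shunt Z1: Z_in = Z1 || (Z2 + Z3) = 0.1328 + j5.212 Ω = 5.213∠88.5° Ω.

Z = 0.1328 + j5.212 Ω = 5.213∠88.5° Ω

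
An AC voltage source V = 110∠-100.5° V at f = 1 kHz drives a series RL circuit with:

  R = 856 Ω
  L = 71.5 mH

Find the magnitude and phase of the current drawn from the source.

Step 1 — Angular frequency: ω = 2π·f = 2π·1000 = 6283 rad/s.
Step 2 — Component impedances:
  R: Z = R = 856 Ω
  L: Z = jωL = j·6283·0.0715 = 0 + j449.2 Ω
Step 3 — Series combination: Z_total = R + L = 856 + j449.2 Ω = 966.7∠27.7° Ω.
Step 4 — Source phasor: V = 110∠-100.5° V = -20.05 - j108.2 V.
Step 5 — Ohm's law: I = V / Z_total = (-20.05 - j108.2) / (856 + j449.2) = -0.07035 - j0.08943 A.
Step 6 — Convert to polar: |I| = 0.1138 A, ∠I = -128.2°.

I = 0.1138∠-128.2° A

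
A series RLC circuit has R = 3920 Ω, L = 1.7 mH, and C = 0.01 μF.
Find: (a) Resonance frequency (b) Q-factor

Step 1 — Resonance condition Im(Z)=0 gives ω₀ = 1/√(LC).
Step 2 — ω₀ = 1/√(0.0017·1e-08) = 2.425e+05 rad/s.
Step 3 — f₀ = ω₀/(2π) = 3.86e+04 Hz.
Step 4 — Series Q: Q = ω₀L/R = 2.425e+05·0.0017/3920 = 0.1052.

(a) f₀ = 3.86e+04 Hz  (b) Q = 0.1052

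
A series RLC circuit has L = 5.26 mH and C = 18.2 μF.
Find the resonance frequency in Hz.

Step 1 — Resonance condition Im(Z)=0 gives ω₀ = 1/√(LC).
Step 2 — ω₀ = 1/√(0.00526·1.82e-05) = 3232 rad/s.
Step 3 — f₀ = ω₀/(2π) = 514.4 Hz.

f₀ = 514.4 Hz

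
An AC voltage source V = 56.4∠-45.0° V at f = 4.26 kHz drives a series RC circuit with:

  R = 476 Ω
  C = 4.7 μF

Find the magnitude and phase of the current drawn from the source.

Step 1 — Angular frequency: ω = 2π·f = 2π·4260 = 2.677e+04 rad/s.
Step 2 — Component impedances:
  R: Z = R = 476 Ω
  C: Z = 1/(jωC) = -j/(ω·C) = 0 - j7.949 Ω
Step 3 — Series combination: Z_total = R + C = 476 - j7.949 Ω = 476.1∠-1.0° Ω.
Step 4 — Source phasor: V = 56.4∠-45.0° V = 39.88 - j39.88 V.
Step 5 — Ohm's law: I = V / Z_total = (39.88 - j39.88) / (476 - j7.949) = 0.08516 - j0.08236 A.
Step 6 — Convert to polar: |I| = 0.1185 A, ∠I = -44.0°.

I = 0.1185∠-44.0° A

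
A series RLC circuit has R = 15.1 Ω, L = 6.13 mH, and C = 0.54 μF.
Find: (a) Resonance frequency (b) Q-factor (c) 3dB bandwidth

Step 1 — Resonance: ω₀ = 1/√(LC) = 1/√(0.00613·5.4e-07) = 1.738e+04 rad/s.
Step 2 — f₀ = ω₀/(2π) = 2766 Hz.
Step 3 — Series Q: Q = ω₀L/R = 1.738e+04·0.00613/15.1 = 7.056.
Step 4 — Bandwidth: Δω = ω₀/Q = 2463 rad/s; BW = Δω/(2π) = 392 Hz.

(a) f₀ = 2766 Hz  (b) Q = 7.056  (c) BW = 392 Hz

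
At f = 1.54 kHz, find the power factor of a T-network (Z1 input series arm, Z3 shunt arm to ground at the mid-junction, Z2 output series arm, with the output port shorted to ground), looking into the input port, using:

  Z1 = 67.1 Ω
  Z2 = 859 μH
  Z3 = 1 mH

Step 1 — Angular frequency: ω = 2π·f = 2π·1540 = 9676 rad/s.
Step 2 — Component impedances:
  Z1: Z = R = 67.1 Ω
  Z2: Z = jωL = j·9676·0.000859 = 0 + j8.312 Ω
  Z3: Z = jωL = j·9676·0.001 = 0 + j9.676 Ω
Step 3 — With the output port shorted to ground, the output series arm Z2 runs from the junction to ground; the shunt arm Z3 also runs from the junction to ground. They appear in parallel: Z3 || Z2 = 0 + j4.471 Ω.
Step 4 — Series with input arm Z1: Z_in = Z1 + (Z3 || Z2) = 67.1 + j4.471 Ω = 67.25∠3.8° Ω.
Step 5 — Power factor: PF = cos(φ) = Re(Z)/|Z| = 67.1/67.25 = 0.9978.
Step 6 — Type: Im(Z) = 4.471 ⇒ lagging (phase φ = 3.8°).

PF = 0.9978 (lagging, φ = 3.8°)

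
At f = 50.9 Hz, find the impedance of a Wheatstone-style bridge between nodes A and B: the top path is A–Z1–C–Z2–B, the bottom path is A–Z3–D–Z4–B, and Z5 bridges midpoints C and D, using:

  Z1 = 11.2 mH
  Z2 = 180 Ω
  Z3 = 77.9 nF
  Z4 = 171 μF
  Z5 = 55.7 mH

Step 1 — Angular frequency: ω = 2π·f = 2π·50.9 = 319.8 rad/s.
Step 2 — Component impedances:
  Z1: Z = jωL = j·319.8·0.0112 = 0 + j3.582 Ω
  Z2: Z = R = 180 Ω
  Z3: Z = 1/(jωC) = -j/(ω·C) = 0 - j4.014e+04 Ω
  Z4: Z = 1/(jωC) = -j/(ω·C) = 0 - j18.29 Ω
  Z5: Z = jωL = j·319.8·0.0557 = 0 + j17.81 Ω
Step 3 — Bridge requires nodal analysis (the Z5 bridge couples midpoints C and D, so the two paths cannot be reduced to a simple series/parallel combination). Setting node B to ground and injecting 1 A at node A, the 3-node admittance system at A, C, D solves to V_A = Z_AB = 0.001187 + j3.122 Ω = 3.122∠90.0° Ω.

Z = 0.001187 + j3.122 Ω = 3.122∠90.0° Ω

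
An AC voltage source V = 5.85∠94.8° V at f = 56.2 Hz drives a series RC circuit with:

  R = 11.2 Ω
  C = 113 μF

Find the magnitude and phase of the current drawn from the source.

Step 1 — Angular frequency: ω = 2π·f = 2π·56.2 = 353.1 rad/s.
Step 2 — Component impedances:
  R: Z = R = 11.2 Ω
  C: Z = 1/(jωC) = -j/(ω·C) = 0 - j25.06 Ω
Step 3 — Series combination: Z_total = R + C = 11.2 - j25.06 Ω = 27.45∠-65.9° Ω.
Step 4 — Source phasor: V = 5.85∠94.8° V = -0.4895 + j5.829 V.
Step 5 — Ohm's law: I = V / Z_total = (-0.4895 + j5.829) / (11.2 - j25.06) = -0.2012 + j0.07037 A.
Step 6 — Convert to polar: |I| = 0.2131 A, ∠I = 160.7°.

I = 0.2131∠160.7° A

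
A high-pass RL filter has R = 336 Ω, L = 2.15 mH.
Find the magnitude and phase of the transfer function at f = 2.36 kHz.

Step 1 — Angular frequency: ω = 2π·2360 = 1.483e+04 rad/s.
Step 2 — Transfer function: H(jω) = jωL/(R + jωL).
Step 3 — Numerator jωL = j·31.88; denominator R + jωL = 336 + j31.88.
Step 4 — H = 0.008923 + j0.09404.
Step 5 — Magnitude: |H| = 0.09446 (-20.5 dB); phase: φ = 84.6°.

|H| = 0.09446 (-20.5 dB), φ = 84.6°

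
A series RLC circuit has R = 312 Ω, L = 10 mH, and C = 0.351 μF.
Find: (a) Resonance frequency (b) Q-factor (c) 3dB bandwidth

Step 1 — Resonance condition Im(Z)=0 gives ω₀ = 1/√(LC).
Step 2 — ω₀ = 1/√(0.01·3.51e-07) = 1.688e+04 rad/s.
Step 3 — f₀ = ω₀/(2π) = 2686 Hz.
Step 4 — Series Q: Q = ω₀L/R = 1.688e+04·0.01/312 = 0.541.
Step 5 — 3dB bandwidth: Δω = ω₀/Q = 3.12e+04 rad/s; BW = Δω/(2π) = 4966 Hz.

(a) f₀ = 2686 Hz  (b) Q = 0.541  (c) BW = 4966 Hz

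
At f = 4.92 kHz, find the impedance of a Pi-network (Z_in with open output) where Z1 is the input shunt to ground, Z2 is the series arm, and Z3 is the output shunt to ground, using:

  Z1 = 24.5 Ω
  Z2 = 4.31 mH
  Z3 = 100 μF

Step 1 — Angular frequency: ω = 2π·f = 2π·4920 = 3.091e+04 rad/s.
Step 2 — Component impedances:
  Z1: Z = R = 24.5 Ω
  Z2: Z = jωL = j·3.091e+04·0.00431 = 0 + j133.2 Ω
  Z3: Z = 1/(jωC) = -j/(ω·C) = 0 - j0.3235 Ω
Step 3 — With open output, the series arm Z2 and the output shunt Z3 appear in series to ground: Z2 + Z3 = 0 + j132.9 Ω.
Step 4 — Parallel with input shunt Z1: Z_in = Z1 || (Z2 + Z3) = 23.69 + j4.368 Ω = 24.09∠10.4° Ω.

Z = 23.69 + j4.368 Ω = 24.09∠10.4° Ω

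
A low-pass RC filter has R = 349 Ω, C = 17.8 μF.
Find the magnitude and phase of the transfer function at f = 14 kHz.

Step 1 — Angular frequency: ω = 2π·1.4e+04 = 8.796e+04 rad/s.
Step 2 — Transfer function: H(jω) = 1/(1 + jωRC).
Step 3 — Denominator: 1 + jωRC = 1 + j·8.796e+04·349·1.78e-05 = 1 + j546.5.
Step 4 — H = 3.349e-06 - j0.00183.
Step 5 — Magnitude: |H| = 0.00183 (-54.8 dB); phase: φ = -89.9°.

|H| = 0.00183 (-54.8 dB), φ = -89.9°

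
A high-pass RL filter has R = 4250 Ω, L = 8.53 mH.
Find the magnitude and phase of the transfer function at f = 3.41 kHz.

Step 1 — Angular frequency: ω = 2π·3410 = 2.143e+04 rad/s.
Step 2 — Transfer function: H(jω) = jωL/(R + jωL).
Step 3 — Numerator jωL = j·182.8; denominator R + jωL = 4250 + j182.8.
Step 4 — H = 0.001846 + j0.04292.
Step 5 — Magnitude: |H| = 0.04296 (-27.3 dB); phase: φ = 87.5°.

|H| = 0.04296 (-27.3 dB), φ = 87.5°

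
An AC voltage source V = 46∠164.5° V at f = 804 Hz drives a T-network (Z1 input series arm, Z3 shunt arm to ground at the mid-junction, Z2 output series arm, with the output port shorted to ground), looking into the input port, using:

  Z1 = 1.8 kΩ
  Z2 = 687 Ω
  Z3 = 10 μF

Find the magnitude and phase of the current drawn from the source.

Step 1 — Angular frequency: ω = 2π·f = 2π·804 = 5052 rad/s.
Step 2 — Component impedances:
  Z1: Z = R = 1800 Ω
  Z2: Z = R = 687 Ω
  Z3: Z = 1/(jωC) = -j/(ω·C) = 0 - j19.8 Ω
Step 3 — With the output port shorted to ground, the output series arm Z2 runs from the junction to ground; the shunt arm Z3 also runs from the junction to ground. They appear in parallel: Z3 || Z2 = 0.5699 - j19.78 Ω.
Step 4 — Series with input arm Z1: Z_in = Z1 + (Z3 || Z2) = 1801 - j19.78 Ω = 1801∠-0.6° Ω.
Step 5 — Source phasor: V = 46∠164.5° V = -44.33 + j12.29 V.
Step 6 — Ohm's law: I = V / Z_total = (-44.33 + j12.29) / (1801 - j19.78) = -0.02469 + j0.006556 A.
Step 7 — Convert to polar: |I| = 0.02555 A, ∠I = 165.1°.

I = 0.02555∠165.1° A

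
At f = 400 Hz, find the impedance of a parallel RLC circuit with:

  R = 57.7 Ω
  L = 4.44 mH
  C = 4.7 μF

Step 1 — Angular frequency: ω = 2π·f = 2π·400 = 2513 rad/s.
Step 2 — Component impedances:
  R: Z = R = 57.7 Ω
  L: Z = jωL = j·2513·0.00444 = 0 + j11.16 Ω
  C: Z = 1/(jωC) = -j/(ω·C) = 0 - j84.66 Ω
Step 3 — Parallel combination: 1/Z_total = 1/R + 1/L + 1/C; Z_total = 2.728 + j12.25 Ω = 12.55∠77.4° Ω.

Z = 2.728 + j12.25 Ω = 12.55∠77.4° Ω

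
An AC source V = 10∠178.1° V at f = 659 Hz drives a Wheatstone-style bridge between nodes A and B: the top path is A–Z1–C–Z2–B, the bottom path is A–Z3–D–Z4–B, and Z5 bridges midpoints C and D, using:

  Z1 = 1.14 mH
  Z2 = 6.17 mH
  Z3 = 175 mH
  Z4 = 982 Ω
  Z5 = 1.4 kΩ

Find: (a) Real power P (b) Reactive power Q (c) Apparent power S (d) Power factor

Step 1 — Angular frequency: ω = 2π·f = 2π·659 = 4141 rad/s.
Step 2 — Component impedances:
  Z1: Z = jωL = j·4141·0.00114 = 0 + j4.72 Ω
  Z2: Z = jωL = j·4141·0.00617 = 0 + j25.55 Ω
  Z3: Z = jωL = j·4141·0.175 = 0 + j724.6 Ω
  Z4: Z = R = 982 Ω
  Z5: Z = R = 1400 Ω
Step 3 — Bridge requires nodal analysis (the Z5 bridge couples midpoints C and D, so the two paths cannot be reduced to a simple series/parallel combination). Setting node B to ground and injecting 1 A at node A, the 3-node admittance system at A, C, D solves to V_A = Z_AB = 0.5246 + j29.93 Ω = 29.94∠89.0° Ω.
Step 4 — Source phasor: V = 10∠178.1° V = -9.995 + j0.3316 V.
Step 5 — Current: I = V / Z = 0.005223 + j0.334 A = 0.334∠89.1° A.
Step 6 — Complex power: S = V·I* = 0.05853 + j3.34 VA.
Step 7 — Real power: P = Re(S) = 0.05853 W.
Step 8 — Reactive power: Q = Im(S) = 3.34 VAR.
Step 9 — Apparent power: |S| = 3.34 VA.
Step 10 — Power factor: PF = P/|S| = 0.01752 (lagging).

(a) P = 0.05853 W  (b) Q = 3.34 VAR  (c) S = 3.34 VA  (d) PF = 0.01752 (lagging)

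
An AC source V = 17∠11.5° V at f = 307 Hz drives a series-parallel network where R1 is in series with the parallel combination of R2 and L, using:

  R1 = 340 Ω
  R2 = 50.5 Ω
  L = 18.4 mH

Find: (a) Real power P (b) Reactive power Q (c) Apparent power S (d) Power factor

Step 1 — Angular frequency: ω = 2π·f = 2π·307 = 1929 rad/s.
Step 2 — Component impedances:
  R1: Z = R = 340 Ω
  R2: Z = R = 50.5 Ω
  L: Z = jωL = j·1929·0.0184 = 0 + j35.49 Ω
Step 3 — Parallel branch: R2 || L = 1/(1/R2 + 1/L) = 16.7 + j23.76 Ω.
Step 4 — Series with R1: Z_total = R1 + (R2 || L) = 356.7 + j23.76 Ω = 357.5∠3.8° Ω.
Step 5 — Source phasor: V = 17∠11.5° V = 16.66 + j3.389 V.
Step 6 — Current: I = V / Z = 0.04713 + j0.006363 A = 0.04755∠7.7° A.
Step 7 — Complex power: S = V·I* = 0.8066 + j0.05372 VA.
Step 8 — Real power: P = Re(S) = 0.8066 W.
Step 9 — Reactive power: Q = Im(S) = 0.05372 VAR.
Step 10 — Apparent power: |S| = 0.8084 VA.
Step 11 — Power factor: PF = P/|S| = 0.9978 (lagging).

(a) P = 0.8066 W  (b) Q = 0.05372 VAR  (c) S = 0.8084 VA  (d) PF = 0.9978 (lagging)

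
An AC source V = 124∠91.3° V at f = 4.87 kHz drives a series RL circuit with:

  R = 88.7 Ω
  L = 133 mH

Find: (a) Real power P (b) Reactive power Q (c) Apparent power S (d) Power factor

Step 1 — Angular frequency: ω = 2π·f = 2π·4870 = 3.06e+04 rad/s.
Step 2 — Component impedances:
  R: Z = R = 88.7 Ω
  L: Z = jωL = j·3.06e+04·0.133 = 0 + j4070 Ω
Step 3 — Series combination: Z_total = R + L = 88.7 + j4070 Ω = 4071∠88.8° Ω.
Step 4 — Source phasor: V = 124∠91.3° V = -2.813 + j124 V.
Step 5 — Current: I = V / Z = 0.03043 + j0.001355 A = 0.03046∠2.5° A.
Step 6 — Complex power: S = V·I* = 0.08231 + j3.776 VA.
Step 7 — Real power: P = Re(S) = 0.08231 W.
Step 8 — Reactive power: Q = Im(S) = 3.776 VAR.
Step 9 — Apparent power: |S| = 3.777 VA.
Step 10 — Power factor: PF = P/|S| = 0.02179 (lagging).

(a) P = 0.08231 W  (b) Q = 3.776 VAR  (c) S = 3.777 VA  (d) PF = 0.02179 (lagging)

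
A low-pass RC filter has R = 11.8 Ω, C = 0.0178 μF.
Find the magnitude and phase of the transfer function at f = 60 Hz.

Step 1 — Angular frequency: ω = 2π·60 = 377 rad/s.
Step 2 — Transfer function: H(jω) = 1/(1 + jωRC).
Step 3 — Denominator: 1 + jωRC = 1 + j·377·11.8·1.78e-08 = 1 + j7.918e-05.
Step 4 — H = 1 - j7.918e-05.
Step 5 — Magnitude: |H| = 1 (-0.0 dB); phase: φ = -0.0°.

|H| = 1 (-0.0 dB), φ = -0.0°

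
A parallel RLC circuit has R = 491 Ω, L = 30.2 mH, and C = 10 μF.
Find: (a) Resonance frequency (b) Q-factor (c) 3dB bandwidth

Step 1 — Resonance: ω₀ = 1/√(LC) = 1/√(0.0302·1e-05) = 1820 rad/s.
Step 2 — f₀ = ω₀/(2π) = 289.6 Hz.
Step 3 — Parallel Q: Q = R/(ω₀L) = 491/(1820·0.0302) = 8.935.
Step 4 — Bandwidth: Δω = ω₀/Q = 203.7 rad/s; BW = Δω/(2π) = 32.41 Hz.

(a) f₀ = 289.6 Hz  (b) Q = 8.935  (c) BW = 32.41 Hz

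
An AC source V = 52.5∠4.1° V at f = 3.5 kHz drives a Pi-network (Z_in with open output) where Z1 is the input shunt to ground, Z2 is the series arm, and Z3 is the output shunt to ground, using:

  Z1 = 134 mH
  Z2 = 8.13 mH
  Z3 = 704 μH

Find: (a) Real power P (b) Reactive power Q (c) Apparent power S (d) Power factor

Step 1 — Angular frequency: ω = 2π·f = 2π·3500 = 2.199e+04 rad/s.
Step 2 — Component impedances:
  Z1: Z = jωL = j·2.199e+04·0.134 = 0 + j2947 Ω
  Z2: Z = jωL = j·2.199e+04·0.00813 = 0 + j178.8 Ω
  Z3: Z = jωL = j·2.199e+04·0.000704 = 0 + j15.48 Ω
Step 3 — With open output, the series arm Z2 and the output shunt Z3 appear in series to ground: Z2 + Z3 = 0 + j194.3 Ω.
Step 4 — Parallel with input shunt Z1: Z_in = Z1 || (Z2 + Z3) = 0 + j182.3 Ω = 182.3∠90.0° Ω.
Step 5 — Source phasor: V = 52.5∠4.1° V = 52.37 + j3.754 V.
Step 6 — Current: I = V / Z = 0.0206 - j0.2873 A = 0.2881∠-85.9° A.
Step 7 — Complex power: S = V·I* = 0 + j15.12 VA.
Step 8 — Real power: P = Re(S) = 0 W.
Step 9 — Reactive power: Q = Im(S) = 15.12 VAR.
Step 10 — Apparent power: |S| = 15.12 VA.
Step 11 — Power factor: PF = P/|S| = 0 (lagging).

(a) P = 0 W  (b) Q = 15.12 VAR  (c) S = 15.12 VA  (d) PF = 0 (lagging)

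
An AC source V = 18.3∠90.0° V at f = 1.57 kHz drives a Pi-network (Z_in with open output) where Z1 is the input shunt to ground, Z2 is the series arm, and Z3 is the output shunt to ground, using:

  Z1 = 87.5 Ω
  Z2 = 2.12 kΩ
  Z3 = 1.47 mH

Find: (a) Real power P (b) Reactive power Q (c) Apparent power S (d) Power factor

Step 1 — Angular frequency: ω = 2π·f = 2π·1570 = 9865 rad/s.
Step 2 — Component impedances:
  Z1: Z = R = 87.5 Ω
  Z2: Z = R = 2120 Ω
  Z3: Z = jωL = j·9865·0.00147 = 0 + j14.5 Ω
Step 3 — With open output, the series arm Z2 and the output shunt Z3 appear in series to ground: Z2 + Z3 = 2120 + j14.5 Ω.
Step 4 — Parallel with input shunt Z1: Z_in = Z1 || (Z2 + Z3) = 84.03 + j0.02278 Ω = 84.03∠0.0° Ω.
Step 5 — Source phasor: V = 18.3∠90.0° V = 0 + j18.3 V.
Step 6 — Current: I = V / Z = 5.904e-05 + j0.2178 A = 0.2178∠90.0° A.
Step 7 — Complex power: S = V·I* = 3.985 + j0.00108 VA.
Step 8 — Real power: P = Re(S) = 3.985 W.
Step 9 — Reactive power: Q = Im(S) = 0.00108 VAR.
Step 10 — Apparent power: |S| = 3.985 VA.
Step 11 — Power factor: PF = P/|S| = 1 (lagging).

(a) P = 3.985 W  (b) Q = 0.00108 VAR  (c) S = 3.985 VA  (d) PF = 1 (lagging)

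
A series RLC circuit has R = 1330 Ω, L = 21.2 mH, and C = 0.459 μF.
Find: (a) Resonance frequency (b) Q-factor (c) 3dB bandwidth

Step 1 — Resonance: ω₀ = 1/√(LC) = 1/√(0.0212·4.59e-07) = 1.014e+04 rad/s.
Step 2 — f₀ = ω₀/(2π) = 1613 Hz.
Step 3 — Series Q: Q = ω₀L/R = 1.014e+04·0.0212/1330 = 0.1616.
Step 4 — Bandwidth: Δω = ω₀/Q = 6.274e+04 rad/s; BW = Δω/(2π) = 9985 Hz.

(a) f₀ = 1613 Hz  (b) Q = 0.1616  (c) BW = 9985 Hz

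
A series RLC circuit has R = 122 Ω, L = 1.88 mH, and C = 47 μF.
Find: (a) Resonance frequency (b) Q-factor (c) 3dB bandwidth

Step 1 — Resonance: ω₀ = 1/√(LC) = 1/√(0.00188·4.7e-05) = 3364 rad/s.
Step 2 — f₀ = ω₀/(2π) = 535.4 Hz.
Step 3 — Series Q: Q = ω₀L/R = 3364·0.00188/122 = 0.05184.
Step 4 — Bandwidth: Δω = ω₀/Q = 6.489e+04 rad/s; BW = Δω/(2π) = 1.033e+04 Hz.

(a) f₀ = 535.4 Hz  (b) Q = 0.05184  (c) BW = 1.033e+04 Hz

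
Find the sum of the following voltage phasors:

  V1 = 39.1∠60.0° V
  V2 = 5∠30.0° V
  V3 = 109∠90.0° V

Step 1 — Convert each phasor to rectangular form:
  V1 = 39.1·(cos(60.0°) + j·sin(60.0°)) = 19.55 + j33.86 V
  V2 = 5·(cos(30.0°) + j·sin(30.0°)) = 4.33 + j2.5 V
  V3 = 109·(cos(90.0°) + j·sin(90.0°)) = 0 + j109 V
Step 2 — Sum components: V_total = 23.88 + j145.4 V.
Step 3 — Convert to polar: |V_total| = 147.3 V, ∠V_total = 80.7°.

V_total = 147.3∠80.7° V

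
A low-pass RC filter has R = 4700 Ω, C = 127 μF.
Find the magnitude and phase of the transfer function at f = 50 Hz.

Step 1 — Angular frequency: ω = 2π·50 = 314.2 rad/s.
Step 2 — Transfer function: H(jω) = 1/(1 + jωRC).
Step 3 — Denominator: 1 + jωRC = 1 + j·314.2·4700·0.000127 = 1 + j187.5.
Step 4 — H = 2.844e-05 - j0.005333.
Step 5 — Magnitude: |H| = 0.005333 (-45.5 dB); phase: φ = -89.7°.

|H| = 0.005333 (-45.5 dB), φ = -89.7°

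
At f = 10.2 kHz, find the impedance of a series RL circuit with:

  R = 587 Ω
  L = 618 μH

Step 1 — Angular frequency: ω = 2π·f = 2π·1.02e+04 = 6.409e+04 rad/s.
Step 2 — Component impedances:
  R: Z = R = 587 Ω
  L: Z = jωL = j·6.409e+04·0.000618 = 0 + j39.61 Ω
Step 3 — Series combination: Z_total = R + L = 587 + j39.61 Ω = 588.3∠3.9° Ω.

Z = 587 + j39.61 Ω = 588.3∠3.9° Ω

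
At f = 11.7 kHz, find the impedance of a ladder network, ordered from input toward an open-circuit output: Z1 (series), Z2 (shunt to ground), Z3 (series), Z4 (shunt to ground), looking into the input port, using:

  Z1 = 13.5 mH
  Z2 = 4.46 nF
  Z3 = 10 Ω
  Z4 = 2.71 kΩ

Step 1 — Angular frequency: ω = 2π·f = 2π·1.17e+04 = 7.351e+04 rad/s.
Step 2 — Component impedances:
  Z1: Z = jωL = j·7.351e+04·0.0135 = 0 + j992.4 Ω
  Z2: Z = 1/(jωC) = -j/(ω·C) = 0 - j3050 Ω
  Z3: Z = R = 10 Ω
  Z4: Z = R = 2710 Ω
Step 3 — Ladder network (open output): work backward from the far end, alternating series and parallel combinations. Z_in = 1515 - j358.7 Ω = 1557∠-13.3° Ω.

Z = 1515 - j358.7 Ω = 1557∠-13.3° Ω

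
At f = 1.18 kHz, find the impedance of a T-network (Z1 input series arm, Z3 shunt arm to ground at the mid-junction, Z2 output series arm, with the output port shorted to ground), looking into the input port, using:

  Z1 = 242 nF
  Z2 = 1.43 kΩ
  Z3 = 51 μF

Step 1 — Angular frequency: ω = 2π·f = 2π·1180 = 7414 rad/s.
Step 2 — Component impedances:
  Z1: Z = 1/(jωC) = -j/(ω·C) = 0 - j557.3 Ω
  Z2: Z = R = 1430 Ω
  Z3: Z = 1/(jωC) = -j/(ω·C) = 0 - j2.645 Ω
Step 3 — With the output port shorted to ground, the output series arm Z2 runs from the junction to ground; the shunt arm Z3 also runs from the junction to ground. They appear in parallel: Z3 || Z2 = 0.004891 - j2.645 Ω.
Step 4 — Series with input arm Z1: Z_in = Z1 + (Z3 || Z2) = 0.004891 - j560 Ω = 560∠-90.0° Ω.

Z = 0.004891 - j560 Ω = 560∠-90.0° Ω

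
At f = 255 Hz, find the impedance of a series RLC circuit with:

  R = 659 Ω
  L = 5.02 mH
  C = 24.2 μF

Step 1 — Angular frequency: ω = 2π·f = 2π·255 = 1602 rad/s.
Step 2 — Component impedances:
  R: Z = R = 659 Ω
  L: Z = jωL = j·1602·0.00502 = 0 + j8.043 Ω
  C: Z = 1/(jωC) = -j/(ω·C) = 0 - j25.79 Ω
Step 3 — Series combination: Z_total = R + L + C = 659 - j17.75 Ω = 659.2∠-1.5° Ω.

Z = 659 - j17.75 Ω = 659.2∠-1.5° Ω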